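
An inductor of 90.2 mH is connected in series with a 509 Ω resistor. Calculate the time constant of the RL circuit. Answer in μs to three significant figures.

τ ≈ 177 μs

τ = L/R = (9.020×10^-2 H)/(509 Ω) = 1.772×10^-4 s.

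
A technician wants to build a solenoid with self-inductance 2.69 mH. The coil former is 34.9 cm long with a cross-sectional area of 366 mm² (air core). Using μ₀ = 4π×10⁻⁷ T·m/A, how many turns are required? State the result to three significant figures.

A = 366 mm² = 3.660×10^-4 m².
From L = μ₀N²A/ℓ, N = √(Lℓ / (μ₀A)).
N = √[(2.690×10^-3)(0.349) / ((4π×10⁻⁷)×3.660×10^-4)] = √(2.041×10^6) ≈ 1428.7.

N ≈ 1430 turns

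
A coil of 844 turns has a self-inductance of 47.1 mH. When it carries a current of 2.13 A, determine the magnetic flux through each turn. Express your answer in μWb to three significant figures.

From L = NΦ_B/I, the flux per turn is Φ_B = LI/N.
Φ_B = (4.710×10^-2 H)(2.13 A)/844 = 1.189×10^-4 Wb.

Φ_B ≈ 119 μWb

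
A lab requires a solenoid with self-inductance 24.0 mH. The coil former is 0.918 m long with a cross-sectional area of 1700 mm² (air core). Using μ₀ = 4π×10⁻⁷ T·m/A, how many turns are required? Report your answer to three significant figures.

N ≈ 3210 turns

A = 1700 mm² = 1.700×10^-3 m².
From L = μ₀N²A/ℓ, N = √(Lℓ / (μ₀A)).
N = √[(2.400×10^-2)(0.918) / ((4π×10⁻⁷)×1.700×10^-3)] = √(1.031×10^7) ≈ 3211.4.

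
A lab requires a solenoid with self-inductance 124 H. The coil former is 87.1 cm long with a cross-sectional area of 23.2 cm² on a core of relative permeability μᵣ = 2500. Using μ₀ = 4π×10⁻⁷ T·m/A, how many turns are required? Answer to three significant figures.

N ≈ 3850 turns

A = 23.2 cm² = 2.320×10^-3 m².
From L = μ₀μᵣN²A/ℓ, N = √(Lℓ / (μ₀μᵣA)).
N = √[(124)(0.871) / ((4π×10⁻⁷)(2500)×2.320×10^-3)] = √(1.482×10^7) ≈ 3849.5.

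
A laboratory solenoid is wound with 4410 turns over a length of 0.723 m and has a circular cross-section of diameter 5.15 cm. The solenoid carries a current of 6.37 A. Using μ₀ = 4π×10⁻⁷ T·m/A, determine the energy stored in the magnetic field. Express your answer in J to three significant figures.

A = π(d/2)² = π(2.575×10^-2 m)² = 2.083×10^-3 m².
L = μ₀N²A/ℓ = (4π×10⁻⁷)(4410)²(2.083×10^-3)/(0.723) = 7.041×10^-2 H.
U = ½LI² = ½(7.041×10^-2)(6.37)² = 1.429 J.

U ≈ 1.43 J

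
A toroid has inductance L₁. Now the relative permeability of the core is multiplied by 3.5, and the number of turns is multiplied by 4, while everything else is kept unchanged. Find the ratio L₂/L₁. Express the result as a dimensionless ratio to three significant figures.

L₂/L₁ = 56.0

For a toroid, L ∝ μᵣN²A/R.
L₂/L₁ = (3.5) × (4)^2 = 56.0.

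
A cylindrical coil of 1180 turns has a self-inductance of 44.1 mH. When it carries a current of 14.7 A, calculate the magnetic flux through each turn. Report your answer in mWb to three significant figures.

Φ_B ≈ 0.549 mWb

From L = NΦ_B/I, the flux per turn is Φ_B = LI/N.
Φ_B = (4.410×10^-2 H)(14.7 A)/1180 = 5.494×10^-4 Wb.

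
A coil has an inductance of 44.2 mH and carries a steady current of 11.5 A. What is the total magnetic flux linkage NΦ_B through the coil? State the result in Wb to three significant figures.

NΦ_B ≈ 0.508 Wb

From L = NΦ_B/I, the flux linkage is NΦ_B = LI.
NΦ_B = (4.420×10^-2 H)(11.5 A) = 0.5083 Wb.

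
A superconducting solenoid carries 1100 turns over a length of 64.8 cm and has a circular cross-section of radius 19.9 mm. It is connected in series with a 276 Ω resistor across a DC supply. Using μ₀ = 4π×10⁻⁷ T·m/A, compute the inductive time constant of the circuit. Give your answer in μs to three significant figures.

τ ≈ 10.6 μs

A = πr² = π(1.990×10^-2 m)² = 1.244×10^-3 m².
L = μ₀N²A/ℓ = (4π×10⁻⁷)(1100)²(1.244×10^-3)/(0.648) = 2.919×10^-3 H.
τ = L/R = (2.919×10^-3)/(276) = 1.058×10^-5 s.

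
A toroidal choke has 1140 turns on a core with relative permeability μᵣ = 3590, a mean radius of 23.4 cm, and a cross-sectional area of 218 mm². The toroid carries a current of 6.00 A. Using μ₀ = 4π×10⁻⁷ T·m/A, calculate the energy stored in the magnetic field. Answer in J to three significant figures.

L = μ₀μᵣN²A/(2πR) = (4π×10⁻⁷)(3590)(1140)²(2.180×10^-4)/(2π×0.234) = 0.8693 H.
U = ½LI² = ½(0.8693)(6.00)² = 15.648 J.

U ≈ 15.6 J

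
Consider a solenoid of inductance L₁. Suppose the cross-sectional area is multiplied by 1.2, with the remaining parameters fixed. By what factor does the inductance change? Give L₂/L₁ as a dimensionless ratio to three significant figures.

L₂/L₁ = 1.20

For a solenoid, L ∝ μᵣN²A/ℓ.
L₂/L₁ = (1.2) = 1.20.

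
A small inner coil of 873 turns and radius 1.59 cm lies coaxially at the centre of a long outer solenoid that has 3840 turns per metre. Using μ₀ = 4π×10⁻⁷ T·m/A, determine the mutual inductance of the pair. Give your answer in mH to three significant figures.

M ≈ 3.35 mH

The outer solenoid produces a uniform field B₁ = μ₀n₁I₁ across the inner coil,
so the flux linkage is N₂Φ = N₂B₁A₂ = μ₀n₁N₂A₂·I₁, giving M = μ₀n₁N₂A₂.
A₂ = πr² = π(1.590×10^-2 m)² = 7.942×10^-4 m².
M = (4π×10⁻⁷)(3840)(873)(7.942×10^-4) = 3.346×10^-3 H.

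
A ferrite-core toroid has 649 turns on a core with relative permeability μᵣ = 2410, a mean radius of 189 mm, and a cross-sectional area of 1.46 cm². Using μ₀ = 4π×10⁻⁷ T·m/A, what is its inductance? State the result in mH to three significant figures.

For a thin toroid, L = μ₀μᵣN²A/(2πR).
L = (4π×10⁻⁷)(2410)(649)²(1.460×10^-4) / (2π×0.189 m) = 0.1568 H.

L ≈ 157 mH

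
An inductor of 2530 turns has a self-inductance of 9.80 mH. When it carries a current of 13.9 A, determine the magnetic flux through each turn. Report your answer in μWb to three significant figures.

Φ_B ≈ 53.8 μWb

From L = NΦ_B/I, the flux per turn is Φ_B = LI/N.
Φ_B = (9.800×10^-3 H)(13.9 A)/2530 = 5.384×10^-5 Wb.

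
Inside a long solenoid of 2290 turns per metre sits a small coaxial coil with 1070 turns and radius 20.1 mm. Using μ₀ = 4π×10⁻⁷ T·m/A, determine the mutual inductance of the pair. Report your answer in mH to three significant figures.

M ≈ 3.91 mH

The outer solenoid produces a uniform field B₁ = μ₀n₁I₁ across the inner coil,
so the flux linkage is N₂Φ = N₂B₁A₂ = μ₀n₁N₂A₂·I₁, giving M = μ₀n₁N₂A₂.
A₂ = πr² = π(2.010×10^-2 m)² = 1.269×10^-3 m².
M = (4π×10⁻⁷)(2290)(1070)(1.269×10^-3) = 3.908×10^-3 H.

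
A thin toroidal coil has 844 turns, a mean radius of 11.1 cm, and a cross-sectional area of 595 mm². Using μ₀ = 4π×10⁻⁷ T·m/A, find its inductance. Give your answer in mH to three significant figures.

For a thin toroid, L = μ₀N²A/(2πR).
L = (4π×10⁻⁷)(844)²(5.950×10^-4) / (2π×0.111 m) = 7.637×10^-4 H.

L ≈ 0.764 mH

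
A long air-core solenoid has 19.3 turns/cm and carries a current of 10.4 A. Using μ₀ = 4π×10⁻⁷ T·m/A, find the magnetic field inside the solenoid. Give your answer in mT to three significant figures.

B ≈ 25.2 mT

Inside a long solenoid, B = μ₀nI.
B = (4π×10⁻⁷)(1.930×10^3 m⁻¹)(10.4 A) = 2.522×10^-2 T.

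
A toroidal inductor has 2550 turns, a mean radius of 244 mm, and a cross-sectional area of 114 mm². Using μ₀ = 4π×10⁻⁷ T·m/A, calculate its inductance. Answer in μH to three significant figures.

For a thin toroid, L = μ₀N²A/(2πR).
L = (4π×10⁻⁷)(2550)²(1.140×10^-4) / (2π×0.244 m) = 6.076×10^-4 H.

L ≈ 608 μH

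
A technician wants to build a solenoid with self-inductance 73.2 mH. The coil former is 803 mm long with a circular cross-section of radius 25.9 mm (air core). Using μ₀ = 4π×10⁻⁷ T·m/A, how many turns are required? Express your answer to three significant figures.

N ≈ 4710 turns

A = πr² = π(2.590×10^-2 m)² = 2.107×10^-3 m².
From L = μ₀N²A/ℓ, N = √(Lℓ / (μ₀A)).
N = √[(7.320×10^-2)(0.803) / ((4π×10⁻⁷)×2.107×10^-3)] = √(2.220×10^7) ≈ 4711.2.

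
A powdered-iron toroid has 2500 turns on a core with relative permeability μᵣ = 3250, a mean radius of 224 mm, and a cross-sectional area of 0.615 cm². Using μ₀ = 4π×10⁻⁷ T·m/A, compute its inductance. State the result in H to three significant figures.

For a thin toroid, L = μ₀μᵣN²A/(2πR).
L = (4π×10⁻⁷)(3250)(2500)²(6.150×10^-5) / (2π×0.224 m) = 1.115 H.

L ≈ 1.12 H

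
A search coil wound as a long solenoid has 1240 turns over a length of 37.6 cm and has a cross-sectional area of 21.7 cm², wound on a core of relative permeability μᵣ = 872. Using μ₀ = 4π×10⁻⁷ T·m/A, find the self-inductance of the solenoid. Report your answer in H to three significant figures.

A = 21.7 cm² = 2.170×10^-3 m².
For a long solenoid, L = μ₀μᵣN²A/ℓ.
L = (4π×10⁻⁷)(872)(1240)²(2.170×10^-3)/(0.376 m) = 9.724 H.

L ≈ 9.72 H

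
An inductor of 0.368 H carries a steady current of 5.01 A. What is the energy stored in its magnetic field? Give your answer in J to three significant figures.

Stored magnetic energy: U = ½LI².
U = ½(0.368 H)(5.01 A)² = 4.618 J.

U ≈ 4.62 J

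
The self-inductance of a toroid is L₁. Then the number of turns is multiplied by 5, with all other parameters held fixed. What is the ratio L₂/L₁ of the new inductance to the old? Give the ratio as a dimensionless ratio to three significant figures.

L₂/L₁ = 25.0

For a toroid, L ∝ μᵣN²A/R.
L₂/L₁ = (5)^2 = 25.0.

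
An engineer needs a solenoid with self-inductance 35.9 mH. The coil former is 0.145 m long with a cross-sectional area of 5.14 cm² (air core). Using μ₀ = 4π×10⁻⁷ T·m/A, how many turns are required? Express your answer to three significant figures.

A = 5.14 cm² = 5.140×10^-4 m².
From L = μ₀N²A/ℓ, N = √(Lℓ / (μ₀A)).
N = √[(3.590×10^-2)(0.145) / ((4π×10⁻⁷)×5.140×10^-4)] = √(8.059×10^6) ≈ 2838.9.

N ≈ 2840 turns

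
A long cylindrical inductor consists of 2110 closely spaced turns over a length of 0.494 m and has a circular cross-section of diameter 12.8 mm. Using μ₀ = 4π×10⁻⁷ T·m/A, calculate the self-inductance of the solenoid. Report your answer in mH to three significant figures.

L ≈ 1.46 mH

A = π(d/2)² = π(6.400×10^-3 m)² = 1.287×10^-4 m².
For a long solenoid, L = μ₀N²A/ℓ.
L = (4π×10⁻⁷)(2110)²(1.287×10^-4)/(0.494 m) = 1.457×10^-3 H.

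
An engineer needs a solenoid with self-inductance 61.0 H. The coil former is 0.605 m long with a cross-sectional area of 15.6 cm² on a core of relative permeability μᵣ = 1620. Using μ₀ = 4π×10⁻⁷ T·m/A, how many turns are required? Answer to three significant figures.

A = 15.6 cm² = 1.560×10^-3 m².
From L = μ₀μᵣN²A/ℓ, N = √(Lℓ / (μ₀μᵣA)).
N = √[(61)(0.605) / ((4π×10⁻⁷)(1620)×1.560×10^-3)] = √(1.162×10^7) ≈ 3408.9.

N ≈ 3410 turns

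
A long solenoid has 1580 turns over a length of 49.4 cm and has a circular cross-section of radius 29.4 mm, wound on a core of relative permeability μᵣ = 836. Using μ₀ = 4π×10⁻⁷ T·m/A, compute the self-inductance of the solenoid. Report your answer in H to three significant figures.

A = πr² = π(2.940×10^-2 m)² = 2.715×10^-3 m².
For a long solenoid, L = μ₀μᵣN²A/ℓ.
L = (4π×10⁻⁷)(836)(1580)²(2.715×10^-3)/(0.494 m) = 14.42 H.

L ≈ 14.4 H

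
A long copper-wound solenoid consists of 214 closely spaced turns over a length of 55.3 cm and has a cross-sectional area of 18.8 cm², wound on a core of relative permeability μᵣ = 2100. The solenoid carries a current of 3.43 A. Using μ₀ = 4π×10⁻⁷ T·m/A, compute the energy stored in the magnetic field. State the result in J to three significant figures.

A = 18.8 cm² = 1.880×10^-3 m².
L = μ₀μᵣN²A/ℓ = (4π×10⁻⁷)(2100)(214)²(1.880×10^-3)/(0.553) = 0.4109 H.
U = ½LI² = ½(0.4109)(3.43)² = 2.417 J.

U ≈ 2.42 J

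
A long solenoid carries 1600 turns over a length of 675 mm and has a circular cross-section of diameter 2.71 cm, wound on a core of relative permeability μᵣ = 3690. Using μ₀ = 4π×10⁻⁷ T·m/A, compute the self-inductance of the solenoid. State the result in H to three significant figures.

A = π(d/2)² = π(1.355×10^-2 m)² = 5.768×10^-4 m².
For a long solenoid, L = μ₀μᵣN²A/ℓ.
L = (4π×10⁻⁷)(3690)(1600)²(5.768×10^-4)/(0.675 m) = 10.14 H.

L ≈ 10.1 H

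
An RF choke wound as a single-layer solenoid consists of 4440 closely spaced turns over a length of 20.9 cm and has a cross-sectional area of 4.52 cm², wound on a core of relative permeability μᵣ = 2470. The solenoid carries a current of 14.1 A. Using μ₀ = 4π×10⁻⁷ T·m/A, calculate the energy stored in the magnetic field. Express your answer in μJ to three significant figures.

U ≈ 13200000000 μJ

A = 4.52 cm² = 4.520×10^-4 m².
L = μ₀μᵣN²A/ℓ = (4π×10⁻⁷)(2470)(4440)²(4.520×10^-4)/(0.209) = 132.3 H.
U = ½LI² = ½(132.3)(14.1)² = 1.315×10^4 J.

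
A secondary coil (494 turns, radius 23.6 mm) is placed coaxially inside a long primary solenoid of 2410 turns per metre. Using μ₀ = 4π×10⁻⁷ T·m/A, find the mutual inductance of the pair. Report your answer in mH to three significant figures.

The outer solenoid produces a uniform field B₁ = μ₀n₁I₁ across the inner coil,
so the flux linkage is N₂Φ = N₂B₁A₂ = μ₀n₁N₂A₂·I₁, giving M = μ₀n₁N₂A₂.
A₂ = πr² = π(2.360×10^-2 m)² = 1.750×10^-3 m².
M = (4π×10⁻⁷)(2410)(494)(1.750×10^-3) = 2.618×10^-3 H.

M ≈ 2.62 mH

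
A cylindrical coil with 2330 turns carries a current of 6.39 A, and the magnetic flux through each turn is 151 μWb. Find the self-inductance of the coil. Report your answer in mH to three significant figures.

L ≈ 55.1 mH

Self-inductance is defined by L = NΦ_B/I (flux linkage over current).
L = (2330)(1.510×10^-4 Wb)/(6.39 A) = 5.506×10^-2 H.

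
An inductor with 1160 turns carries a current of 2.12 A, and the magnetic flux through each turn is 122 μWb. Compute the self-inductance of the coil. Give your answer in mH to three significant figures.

Self-inductance is defined by L = NΦ_B/I (flux linkage over current).
L = (1160)(1.220×10^-4 Wb)/(2.12 A) = 6.675×10^-2 H.

L ≈ 66.8 mH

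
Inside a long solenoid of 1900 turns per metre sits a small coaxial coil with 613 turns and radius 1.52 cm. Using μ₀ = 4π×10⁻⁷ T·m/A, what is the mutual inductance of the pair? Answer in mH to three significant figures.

The outer solenoid produces a uniform field B₁ = μ₀n₁I₁ across the inner coil,
so the flux linkage is N₂Φ = N₂B₁A₂ = μ₀n₁N₂A₂·I₁, giving M = μ₀n₁N₂A₂.
A₂ = πr² = π(1.520×10^-2 m)² = 7.258×10^-4 m².
M = (4π×10⁻⁷)(1900)(613)(7.258×10^-4) = 1.062×10^-3 H.

M ≈ 1.06 mH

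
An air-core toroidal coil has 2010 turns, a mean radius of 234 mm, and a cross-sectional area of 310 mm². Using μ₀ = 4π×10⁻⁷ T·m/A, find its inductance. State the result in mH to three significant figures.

L ≈ 1.07 mH

For a thin toroid, L = μ₀N²A/(2πR).
L = (4π×10⁻⁷)(2010)²(3.100×10^-4) / (2π×0.234 m) = 1.070×10^-3 H.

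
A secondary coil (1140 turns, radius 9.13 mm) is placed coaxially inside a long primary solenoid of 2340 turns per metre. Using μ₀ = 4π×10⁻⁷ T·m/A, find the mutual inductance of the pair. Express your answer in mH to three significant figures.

M ≈ 0.878 mH

The outer solenoid produces a uniform field B₁ = μ₀n₁I₁ across the inner coil,
so the flux linkage is N₂Φ = N₂B₁A₂ = μ₀n₁N₂A₂·I₁, giving M = μ₀n₁N₂A₂.
A₂ = πr² = π(9.130×10^-3 m)² = 2.619×10^-4 m².
M = (4π×10⁻⁷)(2340)(1140)(2.619×10^-4) = 8.779×10^-4 H.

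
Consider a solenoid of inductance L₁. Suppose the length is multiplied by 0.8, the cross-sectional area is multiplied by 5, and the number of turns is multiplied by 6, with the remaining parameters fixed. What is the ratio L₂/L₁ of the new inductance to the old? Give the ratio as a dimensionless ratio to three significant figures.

For a solenoid, L ∝ μᵣN²A/ℓ.
L₂/L₁ = (0.8)^-1 × (5) × (6)^2 = 225.

L₂/L₁ = 225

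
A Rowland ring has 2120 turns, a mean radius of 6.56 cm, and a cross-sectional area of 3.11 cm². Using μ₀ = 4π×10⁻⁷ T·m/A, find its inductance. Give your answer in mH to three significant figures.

For a thin toroid, L = μ₀N²A/(2πR).
L = (4π×10⁻⁷)(2120)²(3.110×10^-4) / (2π×6.560×10^-2 m) = 4.261×10^-3 H.

L ≈ 4.26 mH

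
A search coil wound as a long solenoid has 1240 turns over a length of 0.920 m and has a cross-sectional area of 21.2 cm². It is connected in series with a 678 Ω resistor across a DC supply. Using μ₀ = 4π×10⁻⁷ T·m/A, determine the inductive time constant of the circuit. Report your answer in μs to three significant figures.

A = 21.2 cm² = 2.120×10^-3 m².
L = μ₀N²A/ℓ = (4π×10⁻⁷)(1240)²(2.120×10^-3)/(0.92) = 4.452×10^-3 H.
τ = L/R = (4.452×10^-3)/(678) = 6.567×10^-6 s.

τ ≈ 6.57 μs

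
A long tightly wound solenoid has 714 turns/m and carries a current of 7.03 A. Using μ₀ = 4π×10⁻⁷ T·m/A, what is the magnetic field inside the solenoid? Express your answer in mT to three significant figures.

B ≈ 6.31 mT

Inside a long solenoid, B = μ₀nI.
B = (4π×10⁻⁷)(714 m⁻¹)(7.03 A) = 6.308×10^-3 T.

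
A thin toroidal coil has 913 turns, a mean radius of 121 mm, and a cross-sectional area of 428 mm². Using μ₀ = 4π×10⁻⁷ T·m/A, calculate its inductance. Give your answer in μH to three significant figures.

For a thin toroid, L = μ₀N²A/(2πR).
L = (4π×10⁻⁷)(913)²(4.280×10^-4) / (2π×0.121 m) = 5.897×10^-4 H.

L ≈ 590 μH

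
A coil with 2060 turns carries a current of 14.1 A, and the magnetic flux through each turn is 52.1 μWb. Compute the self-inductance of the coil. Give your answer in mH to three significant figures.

L ≈ 7.61 mH

Self-inductance is defined by L = NΦ_B/I (flux linkage over current).
L = (2060)(5.210×10^-5 Wb)/(14.1 A) = 7.612×10^-3 H.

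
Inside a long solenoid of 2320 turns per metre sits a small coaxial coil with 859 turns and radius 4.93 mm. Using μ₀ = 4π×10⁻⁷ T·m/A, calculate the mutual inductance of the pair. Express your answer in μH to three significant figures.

The outer solenoid produces a uniform field B₁ = μ₀n₁I₁ across the inner coil,
so the flux linkage is N₂Φ = N₂B₁A₂ = μ₀n₁N₂A₂·I₁, giving M = μ₀n₁N₂A₂.
A₂ = πr² = π(4.930×10^-3 m)² = 7.636×10^-5 m².
M = (4π×10⁻⁷)(2320)(859)(7.636×10^-5) = 1.912×10^-4 H.

M ≈ 191 μH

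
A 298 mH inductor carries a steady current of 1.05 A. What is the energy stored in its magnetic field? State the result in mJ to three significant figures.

U ≈ 164 mJ

Stored magnetic energy: U = ½LI².
U = ½(0.298 H)(1.05 A)² = 0.1643 J.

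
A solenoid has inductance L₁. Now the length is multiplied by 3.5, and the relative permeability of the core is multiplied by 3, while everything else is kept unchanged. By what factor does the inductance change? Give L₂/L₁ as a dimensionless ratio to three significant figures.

For a solenoid, L ∝ μᵣN²A/ℓ.
L₂/L₁ = (3.5)^-1 × (3) = 0.857.

L₂/L₁ = 0.857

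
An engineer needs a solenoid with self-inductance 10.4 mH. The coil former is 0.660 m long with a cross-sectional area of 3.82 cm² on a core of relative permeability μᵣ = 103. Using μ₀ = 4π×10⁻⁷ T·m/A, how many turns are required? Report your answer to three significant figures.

N ≈ 373 turns

A = 3.82 cm² = 3.820×10^-4 m².
From L = μ₀μᵣN²A/ℓ, N = √(Lℓ / (μ₀μᵣA)).
N = √[(1.040×10^-2)(0.66) / ((4π×10⁻⁷)(103)×3.820×10^-4)] = √(1.388×10^5) ≈ 372.6.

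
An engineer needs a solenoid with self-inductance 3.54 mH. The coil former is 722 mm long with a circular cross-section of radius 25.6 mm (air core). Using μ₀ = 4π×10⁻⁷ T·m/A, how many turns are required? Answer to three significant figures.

A = πr² = π(2.560×10^-2 m)² = 2.059×10^-3 m².
From L = μ₀N²A/ℓ, N = √(Lℓ / (μ₀A)).
N = √[(3.540×10^-3)(0.722) / ((4π×10⁻⁷)×2.059×10^-3)] = √(9.879×10^5) ≈ 993.9.

N ≈ 994 turns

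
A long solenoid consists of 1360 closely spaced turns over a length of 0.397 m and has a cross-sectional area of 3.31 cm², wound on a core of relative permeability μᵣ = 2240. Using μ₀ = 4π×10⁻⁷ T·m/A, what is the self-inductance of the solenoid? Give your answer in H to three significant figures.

L ≈ 4.34 H

A = 3.31 cm² = 3.310×10^-4 m².
For a long solenoid, L = μ₀μᵣN²A/ℓ.
L = (4π×10⁻⁷)(2240)(1360)²(3.310×10^-4)/(0.397 m) = 4.341 H.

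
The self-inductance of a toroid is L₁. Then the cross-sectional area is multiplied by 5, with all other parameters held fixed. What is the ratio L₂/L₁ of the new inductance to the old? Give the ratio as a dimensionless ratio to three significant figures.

For a toroid, L ∝ μᵣN²A/R.
L₂/L₁ = (5) = 5.00.

L₂/L₁ = 5.00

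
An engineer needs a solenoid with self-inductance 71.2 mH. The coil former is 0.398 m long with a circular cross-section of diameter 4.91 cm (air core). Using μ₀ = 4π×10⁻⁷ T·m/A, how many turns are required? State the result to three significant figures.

N ≈ 3450 turns

A = π(d/2)² = π(2.455×10^-2 m)² = 1.893×10^-3 m².
From L = μ₀N²A/ℓ, N = √(Lℓ / (μ₀A)).
N = √[(7.120×10^-2)(0.398) / ((4π×10⁻⁷)×1.893×10^-3)] = √(1.191×10^7) ≈ 3451.0.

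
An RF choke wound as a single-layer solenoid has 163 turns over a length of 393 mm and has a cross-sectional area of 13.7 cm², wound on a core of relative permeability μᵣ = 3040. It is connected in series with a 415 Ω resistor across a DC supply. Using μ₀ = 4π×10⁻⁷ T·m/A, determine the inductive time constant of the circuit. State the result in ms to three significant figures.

A = 13.7 cm² = 1.370×10^-3 m².
L = μ₀μᵣN²A/ℓ = (4π×10⁻⁷)(3040)(163)²(1.370×10^-3)/(0.393) = 0.3538 H.
τ = L/R = (0.3538)/(415) = 8.526×10^-4 s.

τ ≈ 0.853 ms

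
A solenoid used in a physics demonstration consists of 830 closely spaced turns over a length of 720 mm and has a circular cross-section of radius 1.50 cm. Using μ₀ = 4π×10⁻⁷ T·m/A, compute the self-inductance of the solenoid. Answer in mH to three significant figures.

L ≈ 0.850 mH

A = πr² = π(1.500×10^-2 m)² = 7.069×10^-4 m².
For a long solenoid, L = μ₀N²A/ℓ.
L = (4π×10⁻⁷)(830)²(7.069×10^-4)/(0.72 m) = 8.499×10^-4 H.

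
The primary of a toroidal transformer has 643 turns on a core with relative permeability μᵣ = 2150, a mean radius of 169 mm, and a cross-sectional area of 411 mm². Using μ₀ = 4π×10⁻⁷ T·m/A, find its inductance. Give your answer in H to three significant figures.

L ≈ 0.432 H

For a thin toroid, L = μ₀μᵣN²A/(2πR).
L = (4π×10⁻⁷)(2150)(643)²(4.110×10^-4) / (2π×0.169 m) = 0.4324 H.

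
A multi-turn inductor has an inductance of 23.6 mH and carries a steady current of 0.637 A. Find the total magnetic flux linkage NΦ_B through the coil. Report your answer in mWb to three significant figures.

NΦ_B ≈ 15.0 mWb

From L = NΦ_B/I, the flux linkage is NΦ_B = LI.
NΦ_B = (2.360×10^-2 H)(0.637 A) = 1.503×10^-2 Wb.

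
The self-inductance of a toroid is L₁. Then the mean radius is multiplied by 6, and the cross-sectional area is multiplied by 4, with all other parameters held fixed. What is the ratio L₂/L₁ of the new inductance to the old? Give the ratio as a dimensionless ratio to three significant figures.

L₂/L₁ = 0.667

For a toroid, L ∝ μᵣN²A/R.
L₂/L₁ = (6)^-1 × (4) = 0.667.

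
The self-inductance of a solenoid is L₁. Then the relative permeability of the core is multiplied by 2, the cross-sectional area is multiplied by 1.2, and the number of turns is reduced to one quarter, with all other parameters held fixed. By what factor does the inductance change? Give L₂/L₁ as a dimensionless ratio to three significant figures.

L₂/L₁ = 0.150

For a solenoid, L ∝ μᵣN²A/ℓ.
L₂/L₁ = (2) × (1.2) × (0.25)^2 = 0.150.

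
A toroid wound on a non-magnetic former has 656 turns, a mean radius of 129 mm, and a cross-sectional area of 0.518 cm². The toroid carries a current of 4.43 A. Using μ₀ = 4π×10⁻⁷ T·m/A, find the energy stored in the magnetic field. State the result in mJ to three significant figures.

U ≈ 0.339 mJ

L = μ₀N²A/(2πR) = (4π×10⁻⁷)(656)²(5.180×10^-5)/(2π×0.129) = 3.456×10^-5 H.
U = ½LI² = ½(3.456×10^-5)(4.43)² = 3.391×10^-4 J.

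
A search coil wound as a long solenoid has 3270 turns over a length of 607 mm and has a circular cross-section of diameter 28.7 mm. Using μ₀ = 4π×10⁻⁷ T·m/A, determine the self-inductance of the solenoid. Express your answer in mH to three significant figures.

L ≈ 14.3 mH

A = π(d/2)² = π(1.435×10^-2 m)² = 6.469×10^-4 m².
For a long solenoid, L = μ₀N²A/ℓ.
L = (4π×10⁻⁷)(3270)²(6.469×10^-4)/(0.607 m) = 1.432×10^-2 H.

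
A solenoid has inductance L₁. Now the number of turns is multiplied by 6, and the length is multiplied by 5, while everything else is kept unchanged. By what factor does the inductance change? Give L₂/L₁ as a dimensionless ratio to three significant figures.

For a solenoid, L ∝ μᵣN²A/ℓ.
L₂/L₁ = (6)^2 × (5)^-1 = 7.20.

L₂/L₁ = 7.20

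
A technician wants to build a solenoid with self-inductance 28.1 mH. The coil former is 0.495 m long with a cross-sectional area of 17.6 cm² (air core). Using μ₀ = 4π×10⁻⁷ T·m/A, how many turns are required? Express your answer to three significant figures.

A = 17.6 cm² = 1.760×10^-3 m².
From L = μ₀N²A/ℓ, N = √(Lℓ / (μ₀A)).
N = √[(2.810×10^-2)(0.495) / ((4π×10⁻⁷)×1.760×10^-3)] = √(6.289×10^6) ≈ 2507.8.

N ≈ 2510 turns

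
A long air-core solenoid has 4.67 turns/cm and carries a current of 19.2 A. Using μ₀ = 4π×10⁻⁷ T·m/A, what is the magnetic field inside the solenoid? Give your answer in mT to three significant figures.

Inside a long solenoid, B = μ₀nI.
B = (4π×10⁻⁷)(467 m⁻¹)(19.2 A) = 1.127×10^-2 T.

B ≈ 11.3 mT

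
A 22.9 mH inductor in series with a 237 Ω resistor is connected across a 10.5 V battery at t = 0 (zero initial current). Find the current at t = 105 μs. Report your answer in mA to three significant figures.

I ≈ 29.4 mA

τ = L/R = 2.290×10^-2/237 = 9.662×10^-5 s; final current I_∞ = ε/R = 10.5/237 = 4.430×10^-2 A.
I(t) = I_∞(1 − e^(−t/τ)) with t/τ = 1.087.
I = (4.430×10^-2)(1 − e^(−1.087)) = 2.936×10^-2 A.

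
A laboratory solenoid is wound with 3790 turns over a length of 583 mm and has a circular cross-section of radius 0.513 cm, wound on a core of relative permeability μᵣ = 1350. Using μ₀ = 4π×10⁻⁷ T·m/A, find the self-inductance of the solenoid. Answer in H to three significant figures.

A = πr² = π(5.130×10^-3 m)² = 8.268×10^-5 m².
For a long solenoid, L = μ₀μᵣN²A/ℓ.
L = (4π×10⁻⁷)(1350)(3790)²(8.268×10^-5)/(0.583 m) = 3.456 H.

L ≈ 3.46 H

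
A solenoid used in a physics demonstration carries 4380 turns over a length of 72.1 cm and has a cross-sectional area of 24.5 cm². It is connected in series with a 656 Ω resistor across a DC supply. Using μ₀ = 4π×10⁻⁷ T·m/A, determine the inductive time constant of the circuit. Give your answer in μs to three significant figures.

A = 24.5 cm² = 2.450×10^-3 m².
L = μ₀N²A/ℓ = (4π×10⁻⁷)(4380)²(2.450×10^-3)/(0.721) = 8.192×10^-2 H.
τ = L/R = (8.192×10^-2)/(656) = 1.249×10^-4 s.

τ ≈ 125 μs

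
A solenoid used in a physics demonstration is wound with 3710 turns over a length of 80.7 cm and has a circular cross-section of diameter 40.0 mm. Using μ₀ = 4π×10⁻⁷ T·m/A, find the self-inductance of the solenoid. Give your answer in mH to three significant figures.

L ≈ 26.9 mH

A = π(d/2)² = π(2.000×10^-2 m)² = 1.257×10^-3 m².
For a long solenoid, L = μ₀N²A/ℓ.
L = (4π×10⁻⁷)(3710)²(1.257×10^-3)/(0.807 m) = 2.693×10^-2 H.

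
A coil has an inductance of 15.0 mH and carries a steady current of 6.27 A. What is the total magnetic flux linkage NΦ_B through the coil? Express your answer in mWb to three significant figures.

NΦ_B ≈ 94.1 mWb

From L = NΦ_B/I, the flux linkage is NΦ_B = LI.
NΦ_B = (1.500×10^-2 H)(6.27 A) = 9.405×10^-2 Wb.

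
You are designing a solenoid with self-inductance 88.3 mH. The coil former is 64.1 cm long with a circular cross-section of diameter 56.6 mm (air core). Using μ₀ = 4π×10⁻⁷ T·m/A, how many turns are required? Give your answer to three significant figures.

N ≈ 4230 turns

A = π(d/2)² = π(2.830×10^-2 m)² = 2.516×10^-3 m².
From L = μ₀N²A/ℓ, N = √(Lℓ / (μ₀A)).
N = √[(8.830×10^-2)(0.641) / ((4π×10⁻⁷)×2.516×10^-3)] = √(1.790×10^7) ≈ 4231.0.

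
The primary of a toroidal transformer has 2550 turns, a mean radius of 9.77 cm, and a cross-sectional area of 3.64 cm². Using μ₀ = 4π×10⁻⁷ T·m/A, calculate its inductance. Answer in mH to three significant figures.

L ≈ 4.85 mH

For a thin toroid, L = μ₀N²A/(2πR).
L = (4π×10⁻⁷)(2550)²(3.640×10^-4) / (2π×9.770×10^-2 m) = 4.845×10^-3 H.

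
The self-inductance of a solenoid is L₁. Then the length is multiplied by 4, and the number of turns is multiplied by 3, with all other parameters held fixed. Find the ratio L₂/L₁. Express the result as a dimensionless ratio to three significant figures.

For a solenoid, L ∝ μᵣN²A/ℓ.
L₂/L₁ = (4)^-1 × (3)^2 = 2.25.

L₂/L₁ = 2.25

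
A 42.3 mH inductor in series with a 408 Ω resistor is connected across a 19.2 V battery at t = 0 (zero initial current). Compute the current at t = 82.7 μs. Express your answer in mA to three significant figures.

I ≈ 25.9 mA

τ = L/R = 4.230×10^-2/408 = 1.037×10^-4 s; final current I_∞ = ε/R = 19.2/408 = 4.706×10^-2 A.
I(t) = I_∞(1 − e^(−t/τ)) with t/τ = 0.798.
I = (4.706×10^-2)(1 − e^(−0.798)) = 2.586×10^-2 A.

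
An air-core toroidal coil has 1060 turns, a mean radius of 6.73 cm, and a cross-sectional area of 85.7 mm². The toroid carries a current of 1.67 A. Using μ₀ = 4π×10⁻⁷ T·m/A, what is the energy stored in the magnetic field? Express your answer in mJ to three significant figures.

L = μ₀N²A/(2πR) = (4π×10⁻⁷)(1060)²(8.570×10^-5)/(2π×6.730×10^-2) = 2.862×10^-4 H.
U = ½LI² = ½(2.862×10^-4)(1.67)² = 3.990×10^-4 J.

U ≈ 0.399 mJ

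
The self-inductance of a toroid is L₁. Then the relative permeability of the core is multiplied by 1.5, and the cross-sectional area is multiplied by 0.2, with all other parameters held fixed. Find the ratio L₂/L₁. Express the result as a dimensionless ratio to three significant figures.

L₂/L₁ = 0.300

For a toroid, L ∝ μᵣN²A/R.
L₂/L₁ = (1.5) × (0.2) = 0.300.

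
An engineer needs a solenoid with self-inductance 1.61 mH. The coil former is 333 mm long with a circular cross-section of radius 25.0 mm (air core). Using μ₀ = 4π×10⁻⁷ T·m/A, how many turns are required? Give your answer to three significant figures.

N ≈ 466 turns

A = πr² = π(2.500×10^-2 m)² = 1.963×10^-3 m².
From L = μ₀N²A/ℓ, N = √(Lℓ / (μ₀A)).
N = √[(1.610×10^-3)(0.333) / ((4π×10⁻⁷)×1.963×10^-3)] = √(2.173×10^5) ≈ 466.1.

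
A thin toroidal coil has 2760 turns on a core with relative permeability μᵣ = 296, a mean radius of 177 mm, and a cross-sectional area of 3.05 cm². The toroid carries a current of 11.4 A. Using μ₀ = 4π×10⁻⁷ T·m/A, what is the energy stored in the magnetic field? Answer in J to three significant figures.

L = μ₀μᵣN²A/(2πR) = (4π×10⁻⁷)(296)(2760)²(3.050×10^-4)/(2π×0.177) = 0.7771 H.
U = ½LI² = ½(0.7771)(11.4)² = 50.49 J.

U ≈ 50.5 J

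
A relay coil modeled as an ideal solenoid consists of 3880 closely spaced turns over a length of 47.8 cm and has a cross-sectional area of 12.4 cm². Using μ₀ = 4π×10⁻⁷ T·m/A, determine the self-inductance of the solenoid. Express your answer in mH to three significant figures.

A = 12.4 cm² = 1.240×10^-3 m².
For a long solenoid, L = μ₀N²A/ℓ.
L = (4π×10⁻⁷)(3880)²(1.240×10^-3)/(0.478 m) = 4.908×10^-2 H.

L ≈ 49.1 mH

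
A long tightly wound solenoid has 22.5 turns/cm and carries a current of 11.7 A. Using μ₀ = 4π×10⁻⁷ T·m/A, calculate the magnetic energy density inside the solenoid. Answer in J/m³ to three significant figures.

u ≈ 435 J/m³

B = μ₀nI = (4π×10⁻⁷)(2.250×10^3)(11.7) = 3.308×10^-2 T.
u = B²/(2μ₀) = (3.308×10^-2)²/(2×4π×10⁻⁷) = 435.4 J/m³.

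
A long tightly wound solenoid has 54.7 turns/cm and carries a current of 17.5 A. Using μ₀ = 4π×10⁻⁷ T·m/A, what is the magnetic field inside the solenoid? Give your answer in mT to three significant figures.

B ≈ 120 mT

Inside a long solenoid, B = μ₀nI.
B = (4π×10⁻⁷)(5.470×10^3 m⁻¹)(17.5 A) = 0.1203 T.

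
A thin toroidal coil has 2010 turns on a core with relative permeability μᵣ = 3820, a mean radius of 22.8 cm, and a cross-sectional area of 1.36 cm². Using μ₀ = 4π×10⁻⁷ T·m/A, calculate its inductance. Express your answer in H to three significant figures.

For a thin toroid, L = μ₀μᵣN²A/(2πR).
L = (4π×10⁻⁷)(3820)(2010)²(1.360×10^-4) / (2π×0.228 m) = 1.841 H.

L ≈ 1.84 H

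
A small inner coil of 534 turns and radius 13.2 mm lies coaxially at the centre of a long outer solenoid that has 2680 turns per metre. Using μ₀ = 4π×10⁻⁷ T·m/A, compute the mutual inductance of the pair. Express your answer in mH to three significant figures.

The outer solenoid produces a uniform field B₁ = μ₀n₁I₁ across the inner coil,
so the flux linkage is N₂Φ = N₂B₁A₂ = μ₀n₁N₂A₂·I₁, giving M = μ₀n₁N₂A₂.
A₂ = πr² = π(1.320×10^-2 m)² = 5.474×10^-4 m².
M = (4π×10⁻⁷)(2680)(534)(5.474×10^-4) = 9.844×10^-4 H.

M ≈ 0.984 mH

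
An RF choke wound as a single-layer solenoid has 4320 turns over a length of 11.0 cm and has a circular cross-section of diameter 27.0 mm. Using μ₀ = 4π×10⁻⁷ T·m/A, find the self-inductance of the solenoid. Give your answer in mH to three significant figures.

A = π(d/2)² = π(1.350×10^-2 m)² = 5.726×10^-4 m².
For a long solenoid, L = μ₀N²A/ℓ.
L = (4π×10⁻⁷)(4320)²(5.726×10^-4)/(0.11 m) = 0.1221 H.

L ≈ 122 mH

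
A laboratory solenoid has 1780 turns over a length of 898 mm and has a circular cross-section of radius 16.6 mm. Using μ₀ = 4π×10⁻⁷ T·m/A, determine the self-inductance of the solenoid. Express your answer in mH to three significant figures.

L ≈ 3.84 mH

A = πr² = π(1.660×10^-2 m)² = 8.657×10^-4 m².
For a long solenoid, L = μ₀N²A/ℓ.
L = (4π×10⁻⁷)(1780)²(8.657×10^-4)/(0.898 m) = 3.838×10^-3 H.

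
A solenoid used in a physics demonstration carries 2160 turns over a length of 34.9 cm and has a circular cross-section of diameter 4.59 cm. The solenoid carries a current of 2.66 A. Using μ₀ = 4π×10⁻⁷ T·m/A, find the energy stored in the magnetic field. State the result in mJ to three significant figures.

A = π(d/2)² = π(2.295×10^-2 m)² = 1.6547×10^-3 m².
L = μ₀N²A/ℓ = (4π×10⁻⁷)(2160)²(1.6547×10^-3)/(0.349) = 2.780×10^-2 H.
U = ½LI² = ½(2.780×10^-2)(2.66)² = 9.834×10^-2 J.

U ≈ 98.3 mJ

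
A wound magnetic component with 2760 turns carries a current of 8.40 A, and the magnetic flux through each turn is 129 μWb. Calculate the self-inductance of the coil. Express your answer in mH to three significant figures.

Self-inductance is defined by L = NΦ_B/I (flux linkage over current).
L = (2760)(1.290×10^-4 Wb)/(8.40 A) = 4.239×10^-2 H.

L ≈ 42.4 mH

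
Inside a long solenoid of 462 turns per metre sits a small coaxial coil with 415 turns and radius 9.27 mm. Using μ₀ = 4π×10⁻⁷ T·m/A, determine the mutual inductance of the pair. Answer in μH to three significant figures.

The outer solenoid produces a uniform field B₁ = μ₀n₁I₁ across the inner coil,
so the flux linkage is N₂Φ = N₂B₁A₂ = μ₀n₁N₂A₂·I₁, giving M = μ₀n₁N₂A₂.
A₂ = πr² = π(9.270×10^-3 m)² = 2.700×10^-4 m².
M = (4π×10⁻⁷)(462)(415)(2.700×10^-4) = 6.504×10^-5 H.

M ≈ 65.0 μH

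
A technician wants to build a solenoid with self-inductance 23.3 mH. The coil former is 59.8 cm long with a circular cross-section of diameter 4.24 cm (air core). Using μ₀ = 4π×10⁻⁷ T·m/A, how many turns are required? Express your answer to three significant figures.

A = π(d/2)² = π(2.120×10^-2 m)² = 1.412×10^-3 m².
From L = μ₀N²A/ℓ, N = √(Lℓ / (μ₀A)).
N = √[(2.330×10^-2)(0.598) / ((4π×10⁻⁷)×1.412×10^-3)] = √(7.853×10^6) ≈ 2802.3.

N ≈ 2800 turns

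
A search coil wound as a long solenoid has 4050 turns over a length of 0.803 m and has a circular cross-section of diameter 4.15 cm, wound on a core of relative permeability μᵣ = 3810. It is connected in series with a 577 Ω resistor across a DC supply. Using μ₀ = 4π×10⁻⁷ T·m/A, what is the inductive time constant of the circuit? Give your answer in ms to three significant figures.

A = π(d/2)² = π(2.075×10^-2 m)² = 1.353×10^-3 m².
L = μ₀μᵣN²A/ℓ = (4π×10⁻⁷)(3810)(4050)²(1.353×10^-3)/(0.803) = 132.3 H.
τ = L/R = (132.3)/(577) = 0.2293 s.

τ ≈ 229 ms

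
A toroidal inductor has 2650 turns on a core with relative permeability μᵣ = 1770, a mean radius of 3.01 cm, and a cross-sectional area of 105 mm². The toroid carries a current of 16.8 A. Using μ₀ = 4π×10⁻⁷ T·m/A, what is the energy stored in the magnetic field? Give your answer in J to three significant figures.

U ≈ 1220 J

L = μ₀μᵣN²A/(2πR) = (4π×10⁻⁷)(1770)(2650)²(1.050×10^-4)/(2π×3.010×10^-2) = 8.672 H.
U = ½LI² = ½(8.672)(16.8)² = 1.224×10^3 J.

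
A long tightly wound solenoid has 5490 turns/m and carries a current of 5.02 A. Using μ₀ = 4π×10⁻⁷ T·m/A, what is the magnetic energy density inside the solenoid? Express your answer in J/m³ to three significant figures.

B = μ₀nI = (4π×10⁻⁷)(5.490×10^3)(5.02) = 3.463×10^-2 T.
u = B²/(2μ₀) = (3.463×10^-2)²/(2×4π×10⁻⁷) = 477.2 J/m³.

u ≈ 477 J/m³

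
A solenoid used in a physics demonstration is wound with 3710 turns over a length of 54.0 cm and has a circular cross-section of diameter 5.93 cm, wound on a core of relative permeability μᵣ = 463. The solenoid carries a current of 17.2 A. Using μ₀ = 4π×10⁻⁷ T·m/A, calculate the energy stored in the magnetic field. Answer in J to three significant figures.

U ≈ 6060 J

A = π(d/2)² = π(2.965×10^-2 m)² = 2.762×10^-3 m².
L = μ₀μᵣN²A/ℓ = (4π×10⁻⁷)(463)(3710)²(2.762×10^-3)/(0.54) = 40.96 H.
U = ½LI² = ½(40.96)(17.2)² = 6.059×10^3 J.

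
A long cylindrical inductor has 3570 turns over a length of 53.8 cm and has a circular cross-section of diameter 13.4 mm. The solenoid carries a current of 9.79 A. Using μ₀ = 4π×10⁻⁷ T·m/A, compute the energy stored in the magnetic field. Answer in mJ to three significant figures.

A = π(d/2)² = π(6.700×10^-3 m)² = 1.410×10^-4 m².
L = μ₀N²A/ℓ = (4π×10⁻⁷)(3570)²(1.410×10^-4)/(0.538) = 4.198×10^-3 H.
U = ½LI² = ½(4.198×10^-3)(9.79)² = 0.2012 J.

U ≈ 201 mJ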